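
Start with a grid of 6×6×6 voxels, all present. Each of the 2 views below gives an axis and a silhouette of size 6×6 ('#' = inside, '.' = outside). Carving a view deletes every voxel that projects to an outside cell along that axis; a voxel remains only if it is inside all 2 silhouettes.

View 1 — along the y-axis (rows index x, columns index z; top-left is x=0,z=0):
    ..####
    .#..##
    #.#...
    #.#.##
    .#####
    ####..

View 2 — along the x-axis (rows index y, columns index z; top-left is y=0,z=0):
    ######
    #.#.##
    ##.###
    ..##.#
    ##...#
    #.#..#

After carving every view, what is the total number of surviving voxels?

initial block: 6^3 = 216
step 1: project along y, AND mask (22/36) → |grid| = 132
step 2: project along x, AND mask (24/36) → |grid| = 89

remaining voxels: 89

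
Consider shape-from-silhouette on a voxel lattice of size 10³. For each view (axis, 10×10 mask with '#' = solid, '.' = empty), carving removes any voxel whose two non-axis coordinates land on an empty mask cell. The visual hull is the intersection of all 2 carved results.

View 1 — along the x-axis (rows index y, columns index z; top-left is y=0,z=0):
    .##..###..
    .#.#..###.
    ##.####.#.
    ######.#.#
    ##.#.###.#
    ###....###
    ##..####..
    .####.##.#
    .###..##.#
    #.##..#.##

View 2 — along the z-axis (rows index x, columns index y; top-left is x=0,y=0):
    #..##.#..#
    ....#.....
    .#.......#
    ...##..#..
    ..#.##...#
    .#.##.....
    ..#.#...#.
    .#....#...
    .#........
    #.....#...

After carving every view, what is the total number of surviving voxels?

voxel count = 165

initial block: 10^3 = 1000
V1 x: intersect with YZ mask (63 set) -- 630 left
V2 z: intersect with XY mask (26 set) -- 165 left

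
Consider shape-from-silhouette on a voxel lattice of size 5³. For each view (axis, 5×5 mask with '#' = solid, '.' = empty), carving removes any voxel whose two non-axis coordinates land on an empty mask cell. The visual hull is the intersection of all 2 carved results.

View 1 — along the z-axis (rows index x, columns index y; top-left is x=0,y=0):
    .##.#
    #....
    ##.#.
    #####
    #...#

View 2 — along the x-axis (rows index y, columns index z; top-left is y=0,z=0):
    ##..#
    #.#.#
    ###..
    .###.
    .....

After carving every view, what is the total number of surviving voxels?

before carving: 125 voxels (5×5×5)
carve view 1 (along z, XY-mask fill 14/25): 70 voxels remain
carve view 2 (along x, YZ-mask fill 12/25): 33 voxels remain

voxel count = 33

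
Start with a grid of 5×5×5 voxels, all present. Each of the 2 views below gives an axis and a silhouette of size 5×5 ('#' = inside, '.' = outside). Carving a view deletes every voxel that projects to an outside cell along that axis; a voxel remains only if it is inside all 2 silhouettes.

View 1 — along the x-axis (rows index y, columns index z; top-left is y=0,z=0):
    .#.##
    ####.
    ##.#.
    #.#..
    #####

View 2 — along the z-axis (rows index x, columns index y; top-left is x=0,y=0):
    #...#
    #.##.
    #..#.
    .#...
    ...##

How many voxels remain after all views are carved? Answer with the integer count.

initial block: 5^3 = 125
  1. axis=0 (YZ plane), |mask|=17  ⇒  voxels=85
  2. axis=2 (XY plane), |mask|=10  ⇒  voxels=32

remaining voxels: 32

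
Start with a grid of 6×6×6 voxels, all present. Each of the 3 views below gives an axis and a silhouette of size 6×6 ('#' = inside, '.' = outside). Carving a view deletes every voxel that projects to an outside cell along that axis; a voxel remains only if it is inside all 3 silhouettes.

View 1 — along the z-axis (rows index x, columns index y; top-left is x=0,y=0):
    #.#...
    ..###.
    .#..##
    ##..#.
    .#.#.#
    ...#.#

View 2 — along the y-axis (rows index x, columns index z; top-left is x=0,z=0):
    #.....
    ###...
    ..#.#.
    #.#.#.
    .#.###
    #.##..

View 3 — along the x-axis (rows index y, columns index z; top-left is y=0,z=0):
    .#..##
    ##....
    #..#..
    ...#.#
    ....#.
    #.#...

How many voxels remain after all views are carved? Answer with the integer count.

initial block: 6^3 = 216
[1] z-view keeps 16 columns → grid now 96
[2] y-view keeps 16 columns → grid now 44
[3] x-view keeps 12 columns → grid now 13

remaining voxels: 13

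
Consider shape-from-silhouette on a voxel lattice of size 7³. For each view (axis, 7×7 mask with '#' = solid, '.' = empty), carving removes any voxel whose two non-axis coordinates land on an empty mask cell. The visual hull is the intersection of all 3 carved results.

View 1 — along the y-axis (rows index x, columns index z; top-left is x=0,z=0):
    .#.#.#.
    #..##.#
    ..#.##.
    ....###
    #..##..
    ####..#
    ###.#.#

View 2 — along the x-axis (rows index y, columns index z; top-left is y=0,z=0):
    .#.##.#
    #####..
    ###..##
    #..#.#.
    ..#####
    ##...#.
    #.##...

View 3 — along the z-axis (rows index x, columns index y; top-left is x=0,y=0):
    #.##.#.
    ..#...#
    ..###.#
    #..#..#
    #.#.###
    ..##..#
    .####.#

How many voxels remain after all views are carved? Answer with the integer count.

voxel count = 53

full grid |V| = 343
[1] y-view keeps 26 columns → grid now 182
[2] x-view keeps 28 columns → grid now 103
[3] z-view keeps 26 columns → grid now 53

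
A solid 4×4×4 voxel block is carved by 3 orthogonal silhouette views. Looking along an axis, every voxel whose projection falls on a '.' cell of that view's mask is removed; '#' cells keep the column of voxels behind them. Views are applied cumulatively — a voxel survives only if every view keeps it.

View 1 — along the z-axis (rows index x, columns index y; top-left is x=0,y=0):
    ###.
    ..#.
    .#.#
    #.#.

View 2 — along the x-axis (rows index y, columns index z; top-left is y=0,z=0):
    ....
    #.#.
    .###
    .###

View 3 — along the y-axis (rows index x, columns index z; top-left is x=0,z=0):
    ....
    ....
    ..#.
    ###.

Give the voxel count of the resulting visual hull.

|visual hull| = 4

before carving: 64 voxels (4×4×4)
  1. axis=2 (XY plane), |mask|=8  ⇒  voxels=32
  2. axis=0 (YZ plane), |mask|=8  ⇒  voxels=16
  3. axis=1 (XZ plane), |mask|=4  ⇒  voxels=4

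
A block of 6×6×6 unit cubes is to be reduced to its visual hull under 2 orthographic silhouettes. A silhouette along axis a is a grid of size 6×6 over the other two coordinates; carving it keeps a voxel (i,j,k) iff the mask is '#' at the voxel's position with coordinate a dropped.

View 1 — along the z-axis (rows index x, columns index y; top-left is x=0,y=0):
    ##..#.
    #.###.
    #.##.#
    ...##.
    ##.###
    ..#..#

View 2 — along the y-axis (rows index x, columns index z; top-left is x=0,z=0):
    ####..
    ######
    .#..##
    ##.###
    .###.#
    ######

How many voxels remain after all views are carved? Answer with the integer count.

start: 6×6×6 = 216 voxels
carve view 1 (along z, XY-mask fill 20/36): 120 voxels remain
carve view 2 (along y, XZ-mask fill 28/36): 90 voxels remain

|visual hull| = 90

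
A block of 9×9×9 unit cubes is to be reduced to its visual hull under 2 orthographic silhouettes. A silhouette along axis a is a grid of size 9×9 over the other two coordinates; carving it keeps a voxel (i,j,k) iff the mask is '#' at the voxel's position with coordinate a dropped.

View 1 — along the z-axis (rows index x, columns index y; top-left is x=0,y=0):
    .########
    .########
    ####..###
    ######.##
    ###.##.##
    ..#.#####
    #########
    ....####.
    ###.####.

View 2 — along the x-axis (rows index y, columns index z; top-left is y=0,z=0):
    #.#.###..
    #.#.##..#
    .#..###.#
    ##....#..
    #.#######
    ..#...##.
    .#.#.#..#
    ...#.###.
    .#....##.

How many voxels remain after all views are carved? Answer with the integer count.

remaining voxels: 288

start: 9×9×9 = 729 voxels
carve view 1 (along z, XY-mask fill 64/81): 576 voxels remain
carve view 2 (along x, YZ-mask fill 40/81): 288 voxels remain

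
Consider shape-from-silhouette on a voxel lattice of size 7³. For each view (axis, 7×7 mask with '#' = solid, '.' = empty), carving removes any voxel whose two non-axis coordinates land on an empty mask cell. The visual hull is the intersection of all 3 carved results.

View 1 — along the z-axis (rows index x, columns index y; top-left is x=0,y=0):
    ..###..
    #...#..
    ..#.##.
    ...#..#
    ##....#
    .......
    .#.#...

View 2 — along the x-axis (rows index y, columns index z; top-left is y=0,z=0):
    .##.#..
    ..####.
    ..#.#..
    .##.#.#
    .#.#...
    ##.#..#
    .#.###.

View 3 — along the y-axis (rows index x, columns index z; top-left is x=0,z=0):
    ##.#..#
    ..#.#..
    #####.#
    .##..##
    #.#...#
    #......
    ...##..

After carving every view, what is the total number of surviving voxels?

before carving: 343 voxels (7×7×7)
step 1: project along z, AND mask (15/49) → |grid| = 105
step 2: project along x, AND mask (23/49) → |grid| = 48
step 3: project along y, AND mask (22/49) → |grid| = 24

|visual hull| = 24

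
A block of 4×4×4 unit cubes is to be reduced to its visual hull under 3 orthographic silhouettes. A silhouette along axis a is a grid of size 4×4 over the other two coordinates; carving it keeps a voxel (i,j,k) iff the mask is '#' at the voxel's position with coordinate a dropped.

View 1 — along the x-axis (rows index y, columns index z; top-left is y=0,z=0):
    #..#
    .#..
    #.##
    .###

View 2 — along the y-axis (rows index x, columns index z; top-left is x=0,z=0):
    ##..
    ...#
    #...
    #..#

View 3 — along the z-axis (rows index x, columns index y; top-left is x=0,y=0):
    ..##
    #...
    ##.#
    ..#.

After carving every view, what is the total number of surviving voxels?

6 voxels

start: 4×4×4 = 64 voxels
step 1: project along x, AND mask (9/16) → |grid| = 36
step 2: project along y, AND mask (6/16) → |grid| = 14
step 3: project along z, AND mask (7/16) → |grid| = 6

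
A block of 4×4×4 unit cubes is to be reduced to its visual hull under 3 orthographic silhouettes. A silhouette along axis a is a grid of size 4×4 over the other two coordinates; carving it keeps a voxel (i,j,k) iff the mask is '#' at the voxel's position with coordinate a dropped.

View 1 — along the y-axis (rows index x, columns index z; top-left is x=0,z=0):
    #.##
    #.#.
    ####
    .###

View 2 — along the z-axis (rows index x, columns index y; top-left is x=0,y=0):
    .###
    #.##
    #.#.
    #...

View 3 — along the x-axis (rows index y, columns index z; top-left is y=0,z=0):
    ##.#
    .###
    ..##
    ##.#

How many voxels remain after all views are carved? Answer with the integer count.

initial block: 4^3 = 64
  1. axis=1 (XZ plane), |mask|=12  ⇒  voxels=48
  2. axis=2 (XY plane), |mask|=9  ⇒  voxels=26
  3. axis=0 (YZ plane), |mask|=11  ⇒  voxels=16

remaining voxels: 16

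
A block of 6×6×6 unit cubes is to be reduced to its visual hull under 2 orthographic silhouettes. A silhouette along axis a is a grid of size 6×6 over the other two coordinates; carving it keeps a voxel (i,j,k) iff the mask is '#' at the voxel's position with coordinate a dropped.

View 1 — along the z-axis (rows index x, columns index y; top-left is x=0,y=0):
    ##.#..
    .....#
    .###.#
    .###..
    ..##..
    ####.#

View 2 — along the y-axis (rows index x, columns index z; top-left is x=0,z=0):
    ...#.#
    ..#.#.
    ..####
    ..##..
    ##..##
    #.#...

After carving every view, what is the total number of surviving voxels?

before carving: 216 voxels (6×6×6)
V1 z: intersect with XY mask (18 set) -- 108 left
V2 y: intersect with XZ mask (16 set) -- 48 left

48 voxels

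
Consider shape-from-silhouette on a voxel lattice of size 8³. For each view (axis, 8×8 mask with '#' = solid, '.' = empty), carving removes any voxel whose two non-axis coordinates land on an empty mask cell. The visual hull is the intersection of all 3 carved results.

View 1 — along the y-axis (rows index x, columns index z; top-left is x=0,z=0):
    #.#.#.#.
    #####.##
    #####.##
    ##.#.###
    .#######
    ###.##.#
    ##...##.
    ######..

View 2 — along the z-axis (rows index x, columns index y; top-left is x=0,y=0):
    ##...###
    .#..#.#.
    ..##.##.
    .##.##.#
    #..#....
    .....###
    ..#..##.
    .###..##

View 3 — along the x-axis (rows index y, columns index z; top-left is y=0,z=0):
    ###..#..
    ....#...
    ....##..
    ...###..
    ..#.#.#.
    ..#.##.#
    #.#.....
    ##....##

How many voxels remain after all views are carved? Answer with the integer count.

initial block: 8^3 = 512
  1. axis=1 (XZ plane), |mask|=47  ⇒  voxels=376
  2. axis=2 (XY plane), |mask|=30  ⇒  voxels=173
  3. axis=0 (YZ plane), |mask|=23  ⇒  voxels=59

voxel count = 59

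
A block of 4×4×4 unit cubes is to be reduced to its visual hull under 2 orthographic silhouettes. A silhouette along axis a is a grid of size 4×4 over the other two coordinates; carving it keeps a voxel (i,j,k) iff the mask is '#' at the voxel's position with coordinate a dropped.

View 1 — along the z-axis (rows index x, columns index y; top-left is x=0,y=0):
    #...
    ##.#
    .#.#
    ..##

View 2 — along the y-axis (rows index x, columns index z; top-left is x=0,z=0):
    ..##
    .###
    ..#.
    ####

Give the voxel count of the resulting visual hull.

full grid |V| = 64
step 1: project along z, AND mask (8/16) → |grid| = 32
step 2: project along y, AND mask (10/16) → |grid| = 21

remaining voxels: 21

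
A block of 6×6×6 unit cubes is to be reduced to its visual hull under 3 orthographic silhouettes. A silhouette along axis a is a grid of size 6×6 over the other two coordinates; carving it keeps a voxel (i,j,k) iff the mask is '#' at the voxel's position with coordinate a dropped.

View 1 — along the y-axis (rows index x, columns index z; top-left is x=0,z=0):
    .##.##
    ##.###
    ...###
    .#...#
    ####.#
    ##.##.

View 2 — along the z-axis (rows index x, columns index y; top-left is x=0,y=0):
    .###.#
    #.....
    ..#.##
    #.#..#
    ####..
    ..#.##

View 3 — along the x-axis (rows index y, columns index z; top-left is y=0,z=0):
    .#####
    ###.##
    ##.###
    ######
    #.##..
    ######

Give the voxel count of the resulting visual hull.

remaining voxels: 59

before carving: 216 voxels (6×6×6)
step 1: project along y, AND mask (23/36) → |grid| = 138
step 2: project along z, AND mask (18/36) → |grid| = 68
step 3: project along x, AND mask (30/36) → |grid| = 59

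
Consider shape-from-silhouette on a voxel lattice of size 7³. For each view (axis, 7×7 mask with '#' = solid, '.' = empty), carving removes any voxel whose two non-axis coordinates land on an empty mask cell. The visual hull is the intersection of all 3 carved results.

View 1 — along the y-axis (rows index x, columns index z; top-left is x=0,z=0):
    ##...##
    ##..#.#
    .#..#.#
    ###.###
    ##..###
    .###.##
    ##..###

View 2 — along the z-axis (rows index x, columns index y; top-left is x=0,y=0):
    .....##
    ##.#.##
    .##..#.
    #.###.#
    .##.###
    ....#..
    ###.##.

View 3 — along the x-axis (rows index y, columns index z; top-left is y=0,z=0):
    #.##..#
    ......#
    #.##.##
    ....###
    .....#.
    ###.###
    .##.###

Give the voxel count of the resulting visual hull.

voxel count = 67

start: 7×7×7 = 343 voxels
V1 y: intersect with XZ mask (32 set) -- 224 left
V2 z: intersect with XY mask (26 set) -- 122 left
V3 x: intersect with YZ mask (25 set) -- 67 left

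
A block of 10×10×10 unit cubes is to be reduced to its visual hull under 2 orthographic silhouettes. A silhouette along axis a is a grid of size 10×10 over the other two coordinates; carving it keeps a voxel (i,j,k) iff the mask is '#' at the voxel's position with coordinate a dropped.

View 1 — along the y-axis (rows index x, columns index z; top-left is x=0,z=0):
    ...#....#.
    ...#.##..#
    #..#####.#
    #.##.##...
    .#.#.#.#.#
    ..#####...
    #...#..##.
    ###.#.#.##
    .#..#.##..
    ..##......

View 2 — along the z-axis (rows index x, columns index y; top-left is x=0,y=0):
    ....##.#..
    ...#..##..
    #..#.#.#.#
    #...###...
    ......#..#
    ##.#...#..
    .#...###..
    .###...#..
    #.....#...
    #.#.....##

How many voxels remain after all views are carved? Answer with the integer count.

start: 10×10×10 = 1000 voxels
  1. axis=1 (XZ plane), |mask|=45  ⇒  voxels=450
  2. axis=2 (XY plane), |mask|=35  ⇒  voxels=163

|visual hull| = 163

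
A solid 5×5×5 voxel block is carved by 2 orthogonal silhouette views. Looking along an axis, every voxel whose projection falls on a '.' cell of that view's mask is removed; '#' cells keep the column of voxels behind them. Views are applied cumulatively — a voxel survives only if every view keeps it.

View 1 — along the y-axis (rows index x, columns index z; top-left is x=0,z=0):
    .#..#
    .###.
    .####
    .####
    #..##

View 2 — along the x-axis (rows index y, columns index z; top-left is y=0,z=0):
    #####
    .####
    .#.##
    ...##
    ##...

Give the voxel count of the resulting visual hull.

before carving: 125 voxels (5×5×5)
carve view 1 (along y, XZ-mask fill 16/25): 80 voxels remain
carve view 2 (along x, YZ-mask fill 16/25): 56 voxels remain

remaining voxels: 56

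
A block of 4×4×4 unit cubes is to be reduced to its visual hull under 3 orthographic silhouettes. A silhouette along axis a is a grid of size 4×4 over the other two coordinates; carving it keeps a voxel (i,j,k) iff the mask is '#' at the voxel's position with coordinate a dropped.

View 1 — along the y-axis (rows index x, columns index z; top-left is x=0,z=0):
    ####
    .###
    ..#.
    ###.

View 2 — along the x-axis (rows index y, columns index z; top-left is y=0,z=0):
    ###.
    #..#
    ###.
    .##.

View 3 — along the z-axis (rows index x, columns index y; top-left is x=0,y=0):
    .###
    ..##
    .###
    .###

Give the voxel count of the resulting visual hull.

before carving: 64 voxels (4×4×4)
  1. axis=1 (XZ plane), |mask|=11  ⇒  voxels=44
  2. axis=0 (YZ plane), |mask|=10  ⇒  voxels=29
  3. axis=2 (XY plane), |mask|=11  ⇒  voxels=19

remaining voxels: 19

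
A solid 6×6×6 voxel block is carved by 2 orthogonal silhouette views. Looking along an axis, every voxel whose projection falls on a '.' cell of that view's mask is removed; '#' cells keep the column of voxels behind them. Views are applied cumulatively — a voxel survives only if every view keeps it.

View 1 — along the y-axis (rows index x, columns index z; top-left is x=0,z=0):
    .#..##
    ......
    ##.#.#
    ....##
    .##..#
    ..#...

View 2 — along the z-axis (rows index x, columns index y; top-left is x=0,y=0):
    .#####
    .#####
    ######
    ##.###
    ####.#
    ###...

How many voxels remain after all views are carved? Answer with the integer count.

voxel count = 67

before carving: 216 voxels (6×6×6)
  1. axis=1 (XZ plane), |mask|=13  ⇒  voxels=78
  2. axis=2 (XY plane), |mask|=29  ⇒  voxels=67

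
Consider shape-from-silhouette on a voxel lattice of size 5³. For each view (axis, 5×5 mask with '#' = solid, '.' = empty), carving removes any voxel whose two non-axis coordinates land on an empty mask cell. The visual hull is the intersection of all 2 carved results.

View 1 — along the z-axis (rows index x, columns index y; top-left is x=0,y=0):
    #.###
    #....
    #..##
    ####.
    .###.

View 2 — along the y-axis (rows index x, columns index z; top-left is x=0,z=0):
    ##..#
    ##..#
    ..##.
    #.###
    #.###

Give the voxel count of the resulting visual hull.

full grid |V| = 125
[1] z-view keeps 15 columns → grid now 75
[2] y-view keeps 16 columns → grid now 49

|visual hull| = 49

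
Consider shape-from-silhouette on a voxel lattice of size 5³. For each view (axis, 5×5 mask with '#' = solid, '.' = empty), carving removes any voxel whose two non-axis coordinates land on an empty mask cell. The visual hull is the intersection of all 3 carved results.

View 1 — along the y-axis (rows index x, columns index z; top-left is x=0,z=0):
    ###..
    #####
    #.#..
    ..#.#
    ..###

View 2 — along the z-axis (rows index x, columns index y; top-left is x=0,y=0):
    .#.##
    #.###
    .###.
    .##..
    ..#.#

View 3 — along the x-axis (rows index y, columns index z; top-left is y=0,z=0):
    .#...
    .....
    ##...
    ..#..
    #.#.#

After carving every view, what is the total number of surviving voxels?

|visual hull| = 14

initial block: 5^3 = 125
V1 y: intersect with XZ mask (15 set) -- 75 left
V2 z: intersect with XY mask (14 set) -- 45 left
V3 x: intersect with YZ mask (7 set) -- 14 left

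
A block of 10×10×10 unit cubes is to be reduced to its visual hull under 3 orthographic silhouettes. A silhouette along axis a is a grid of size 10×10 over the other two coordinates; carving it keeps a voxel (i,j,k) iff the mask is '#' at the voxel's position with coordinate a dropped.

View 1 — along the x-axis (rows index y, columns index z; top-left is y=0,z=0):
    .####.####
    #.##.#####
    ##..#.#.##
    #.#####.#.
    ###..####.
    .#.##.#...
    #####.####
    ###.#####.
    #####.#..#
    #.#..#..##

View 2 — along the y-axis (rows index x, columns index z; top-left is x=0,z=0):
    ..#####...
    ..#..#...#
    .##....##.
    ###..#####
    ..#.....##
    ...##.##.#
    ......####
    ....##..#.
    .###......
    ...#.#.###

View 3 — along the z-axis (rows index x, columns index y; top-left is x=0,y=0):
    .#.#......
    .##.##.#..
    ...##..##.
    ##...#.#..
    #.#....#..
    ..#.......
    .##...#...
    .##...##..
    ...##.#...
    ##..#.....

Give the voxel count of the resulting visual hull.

100 voxels

before carving: 1000 voxels (10×10×10)
V1 x: intersect with YZ mask (69 set) -- 690 left
V2 y: intersect with XZ mask (43 set) -- 292 left
V3 z: intersect with XY mask (32 set) -- 100 left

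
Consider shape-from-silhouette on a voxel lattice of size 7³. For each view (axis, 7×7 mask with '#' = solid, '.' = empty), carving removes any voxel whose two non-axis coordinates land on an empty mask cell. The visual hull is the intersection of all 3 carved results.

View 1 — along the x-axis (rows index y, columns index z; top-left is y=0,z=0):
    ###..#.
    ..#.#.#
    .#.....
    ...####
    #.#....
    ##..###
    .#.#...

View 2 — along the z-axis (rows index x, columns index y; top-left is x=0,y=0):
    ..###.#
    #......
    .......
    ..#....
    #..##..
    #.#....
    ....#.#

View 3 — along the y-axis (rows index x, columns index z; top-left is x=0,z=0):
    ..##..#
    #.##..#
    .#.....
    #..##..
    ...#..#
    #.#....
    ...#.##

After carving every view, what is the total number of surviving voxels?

before carving: 343 voxels (7×7×7)
V1 x: intersect with YZ mask (21 set) -- 147 left
V2 z: intersect with XY mask (13 set) -- 33 left
V3 y: intersect with XZ mask (18 set) -- 11 left

remaining voxels: 11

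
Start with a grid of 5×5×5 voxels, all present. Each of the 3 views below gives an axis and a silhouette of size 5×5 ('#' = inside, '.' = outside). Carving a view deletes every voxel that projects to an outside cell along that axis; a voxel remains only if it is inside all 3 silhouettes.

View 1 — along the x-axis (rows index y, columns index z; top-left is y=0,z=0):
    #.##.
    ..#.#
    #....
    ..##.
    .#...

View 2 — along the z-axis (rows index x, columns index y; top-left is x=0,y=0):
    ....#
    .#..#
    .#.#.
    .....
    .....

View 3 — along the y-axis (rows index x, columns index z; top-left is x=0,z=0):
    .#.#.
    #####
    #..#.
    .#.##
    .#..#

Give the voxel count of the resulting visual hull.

before carving: 125 voxels (5×5×5)
V1 x: intersect with YZ mask (9 set) -- 45 left
V2 z: intersect with XY mask (5 set) -- 8 left
V3 y: intersect with XZ mask (14 set) -- 5 left

|visual hull| = 5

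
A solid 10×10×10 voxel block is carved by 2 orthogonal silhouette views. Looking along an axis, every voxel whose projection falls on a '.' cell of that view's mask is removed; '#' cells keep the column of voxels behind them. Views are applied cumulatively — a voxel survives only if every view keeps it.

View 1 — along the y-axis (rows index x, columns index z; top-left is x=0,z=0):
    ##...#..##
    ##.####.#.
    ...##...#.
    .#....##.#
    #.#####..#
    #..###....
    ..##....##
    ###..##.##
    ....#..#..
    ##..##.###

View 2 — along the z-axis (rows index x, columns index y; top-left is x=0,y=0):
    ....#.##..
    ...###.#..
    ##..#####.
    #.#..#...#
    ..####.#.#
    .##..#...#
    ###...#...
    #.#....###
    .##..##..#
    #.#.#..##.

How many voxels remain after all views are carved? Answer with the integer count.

initial block: 10^3 = 1000
V1 y: intersect with XZ mask (50 set) -- 500 left
V2 z: intersect with XY mask (47 set) -- 234 left

234 voxels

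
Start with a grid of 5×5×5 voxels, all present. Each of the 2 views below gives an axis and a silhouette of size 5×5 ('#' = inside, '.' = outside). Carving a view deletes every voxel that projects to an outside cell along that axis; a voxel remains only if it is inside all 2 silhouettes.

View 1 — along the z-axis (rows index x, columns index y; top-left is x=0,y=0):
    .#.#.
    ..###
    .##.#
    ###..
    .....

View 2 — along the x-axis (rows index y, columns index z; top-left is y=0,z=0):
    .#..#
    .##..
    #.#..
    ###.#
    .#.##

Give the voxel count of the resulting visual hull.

28 voxels

full grid |V| = 125
step 1: project along z, AND mask (11/25) → |grid| = 55
step 2: project along x, AND mask (13/25) → |grid| = 28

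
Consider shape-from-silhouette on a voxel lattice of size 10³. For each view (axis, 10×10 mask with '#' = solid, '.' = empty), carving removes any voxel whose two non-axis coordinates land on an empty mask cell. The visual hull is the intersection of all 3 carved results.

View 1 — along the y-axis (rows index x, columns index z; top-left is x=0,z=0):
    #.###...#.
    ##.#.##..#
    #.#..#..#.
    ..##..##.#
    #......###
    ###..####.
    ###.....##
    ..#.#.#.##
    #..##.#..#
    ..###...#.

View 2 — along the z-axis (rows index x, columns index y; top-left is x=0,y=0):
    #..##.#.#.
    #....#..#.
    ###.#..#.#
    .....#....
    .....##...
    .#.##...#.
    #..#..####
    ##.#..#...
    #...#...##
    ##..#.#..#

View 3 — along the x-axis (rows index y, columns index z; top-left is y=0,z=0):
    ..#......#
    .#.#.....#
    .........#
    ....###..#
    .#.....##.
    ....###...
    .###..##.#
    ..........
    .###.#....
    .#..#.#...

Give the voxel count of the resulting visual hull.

voxel count = 55

start: 10×10×10 = 1000 voxels
after view 1 [y-axis, 50 of 100 cells solid] → remaining = 500
after view 2 [z-axis, 40 of 100 cells solid] → remaining = 198
after view 3 [x-axis, 29 of 100 cells solid] → remaining = 55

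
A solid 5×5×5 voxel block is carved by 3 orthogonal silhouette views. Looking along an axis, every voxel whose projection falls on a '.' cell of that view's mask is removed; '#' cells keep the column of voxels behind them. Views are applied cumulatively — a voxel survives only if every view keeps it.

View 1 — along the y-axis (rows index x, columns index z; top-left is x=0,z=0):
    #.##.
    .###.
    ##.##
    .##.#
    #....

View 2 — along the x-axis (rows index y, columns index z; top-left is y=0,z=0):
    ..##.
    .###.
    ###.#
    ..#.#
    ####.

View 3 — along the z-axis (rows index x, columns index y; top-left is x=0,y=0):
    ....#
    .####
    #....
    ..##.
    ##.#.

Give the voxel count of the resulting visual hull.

full grid |V| = 125
step 1: project along y, AND mask (14/25) → |grid| = 70
step 2: project along x, AND mask (15/25) → |grid| = 43
step 3: project along z, AND mask (11/25) → |grid| = 18

voxel count = 18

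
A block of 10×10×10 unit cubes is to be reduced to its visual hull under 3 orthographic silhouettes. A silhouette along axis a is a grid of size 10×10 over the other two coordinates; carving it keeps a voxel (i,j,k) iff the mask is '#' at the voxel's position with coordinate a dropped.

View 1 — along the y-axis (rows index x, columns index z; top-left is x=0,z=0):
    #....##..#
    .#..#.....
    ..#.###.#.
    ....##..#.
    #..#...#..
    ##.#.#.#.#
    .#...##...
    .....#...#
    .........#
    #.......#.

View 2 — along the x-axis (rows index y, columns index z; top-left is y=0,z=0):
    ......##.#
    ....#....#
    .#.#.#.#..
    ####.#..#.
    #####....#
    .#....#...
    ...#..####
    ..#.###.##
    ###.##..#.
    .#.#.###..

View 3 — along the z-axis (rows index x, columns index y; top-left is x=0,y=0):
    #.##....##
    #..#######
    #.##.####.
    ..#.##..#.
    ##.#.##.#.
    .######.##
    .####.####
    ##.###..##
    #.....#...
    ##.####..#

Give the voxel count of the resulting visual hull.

initial block: 10^3 = 1000
after view 1 [y-axis, 31 of 100 cells solid] → remaining = 310
after view 2 [x-axis, 45 of 100 cells solid] → remaining = 141
after view 3 [z-axis, 62 of 100 cells solid] → remaining = 94

remaining voxels: 94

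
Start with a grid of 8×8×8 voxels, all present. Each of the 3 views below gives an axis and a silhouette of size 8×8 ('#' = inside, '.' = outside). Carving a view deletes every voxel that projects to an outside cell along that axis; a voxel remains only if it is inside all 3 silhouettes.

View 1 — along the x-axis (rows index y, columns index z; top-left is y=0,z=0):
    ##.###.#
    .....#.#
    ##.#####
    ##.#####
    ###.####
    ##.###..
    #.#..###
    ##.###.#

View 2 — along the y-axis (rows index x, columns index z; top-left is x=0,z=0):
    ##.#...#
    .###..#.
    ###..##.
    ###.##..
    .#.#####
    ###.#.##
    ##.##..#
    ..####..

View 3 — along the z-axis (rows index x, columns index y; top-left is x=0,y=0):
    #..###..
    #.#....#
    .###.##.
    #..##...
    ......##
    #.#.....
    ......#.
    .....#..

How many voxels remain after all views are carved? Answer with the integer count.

remaining voxels: 72

before carving: 512 voxels (8×8×8)
[1] x-view keeps 45 columns → grid now 360
[2] y-view keeps 39 columns → grid now 218
[3] z-view keeps 21 columns → grid now 72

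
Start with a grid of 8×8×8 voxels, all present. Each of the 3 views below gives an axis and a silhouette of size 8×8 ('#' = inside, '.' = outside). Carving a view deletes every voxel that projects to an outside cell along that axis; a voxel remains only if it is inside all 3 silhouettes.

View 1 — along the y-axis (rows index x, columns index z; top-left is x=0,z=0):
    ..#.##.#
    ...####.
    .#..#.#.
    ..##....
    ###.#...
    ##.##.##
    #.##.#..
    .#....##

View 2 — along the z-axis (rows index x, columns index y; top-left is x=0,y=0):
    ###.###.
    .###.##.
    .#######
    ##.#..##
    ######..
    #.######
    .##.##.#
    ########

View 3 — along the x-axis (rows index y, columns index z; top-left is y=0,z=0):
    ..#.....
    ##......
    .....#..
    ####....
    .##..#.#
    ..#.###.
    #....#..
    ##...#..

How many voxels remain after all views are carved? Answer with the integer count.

|visual hull| = 58

initial block: 8^3 = 512
  1. axis=1 (XZ plane), |mask|=30  ⇒  voxels=240
  2. axis=2 (XY plane), |mask|=49  ⇒  voxels=185
  3. axis=0 (YZ plane), |mask|=21  ⇒  voxels=58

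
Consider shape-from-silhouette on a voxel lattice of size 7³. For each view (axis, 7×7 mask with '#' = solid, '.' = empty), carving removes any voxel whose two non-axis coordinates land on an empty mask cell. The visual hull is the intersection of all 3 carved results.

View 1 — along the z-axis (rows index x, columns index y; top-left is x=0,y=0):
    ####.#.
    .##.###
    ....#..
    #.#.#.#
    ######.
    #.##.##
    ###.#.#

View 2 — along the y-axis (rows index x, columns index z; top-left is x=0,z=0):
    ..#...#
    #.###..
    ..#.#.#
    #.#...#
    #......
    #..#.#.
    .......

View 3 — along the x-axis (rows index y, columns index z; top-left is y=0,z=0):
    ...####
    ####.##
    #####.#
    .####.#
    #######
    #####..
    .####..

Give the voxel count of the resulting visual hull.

voxel count = 49

start: 7×7×7 = 343 voxels
[1] z-view keeps 31 columns → grid now 217
[2] y-view keeps 16 columns → grid now 66
[3] x-view keeps 37 columns → grid now 49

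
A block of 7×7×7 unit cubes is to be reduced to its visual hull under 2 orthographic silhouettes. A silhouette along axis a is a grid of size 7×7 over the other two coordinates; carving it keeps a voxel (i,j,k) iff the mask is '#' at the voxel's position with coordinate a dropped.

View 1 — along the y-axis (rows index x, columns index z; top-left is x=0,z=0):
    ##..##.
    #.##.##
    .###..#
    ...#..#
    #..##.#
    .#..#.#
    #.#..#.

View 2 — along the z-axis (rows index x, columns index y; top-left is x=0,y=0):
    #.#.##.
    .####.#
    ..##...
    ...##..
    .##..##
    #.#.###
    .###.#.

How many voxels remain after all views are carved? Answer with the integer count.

full grid |V| = 343
V1 y: intersect with XZ mask (25 set) -- 175 left
V2 z: intersect with XY mask (26 set) -- 96 left

voxel count = 96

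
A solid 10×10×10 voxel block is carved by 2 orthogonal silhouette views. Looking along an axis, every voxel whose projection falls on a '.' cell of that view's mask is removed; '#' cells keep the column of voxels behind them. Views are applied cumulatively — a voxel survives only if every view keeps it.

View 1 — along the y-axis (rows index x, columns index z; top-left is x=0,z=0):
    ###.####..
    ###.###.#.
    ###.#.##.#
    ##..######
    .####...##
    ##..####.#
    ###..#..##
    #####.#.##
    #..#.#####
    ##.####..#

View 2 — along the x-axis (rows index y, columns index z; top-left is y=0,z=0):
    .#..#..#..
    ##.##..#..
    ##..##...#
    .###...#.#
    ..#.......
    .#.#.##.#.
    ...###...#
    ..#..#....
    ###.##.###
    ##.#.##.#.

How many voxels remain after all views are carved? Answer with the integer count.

start: 10×10×10 = 1000 voxels
  1. axis=1 (XZ plane), |mask|=70  ⇒  voxels=700
  2. axis=0 (YZ plane), |mask|=44  ⇒  voxels=311

311 voxels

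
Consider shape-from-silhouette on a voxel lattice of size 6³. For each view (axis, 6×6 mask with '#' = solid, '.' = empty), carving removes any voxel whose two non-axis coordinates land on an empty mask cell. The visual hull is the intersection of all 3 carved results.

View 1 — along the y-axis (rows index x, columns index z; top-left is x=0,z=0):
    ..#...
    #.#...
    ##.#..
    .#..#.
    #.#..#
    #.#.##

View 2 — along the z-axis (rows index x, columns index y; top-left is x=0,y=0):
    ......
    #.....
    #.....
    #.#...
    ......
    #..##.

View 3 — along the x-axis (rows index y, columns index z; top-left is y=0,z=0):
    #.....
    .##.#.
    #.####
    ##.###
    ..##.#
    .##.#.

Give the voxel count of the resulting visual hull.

voxel count = 9

before carving: 216 voxels (6×6×6)
V1 y: intersect with XZ mask (15 set) -- 90 left
V2 z: intersect with XY mask (7 set) -- 21 left
V3 x: intersect with YZ mask (20 set) -- 9 left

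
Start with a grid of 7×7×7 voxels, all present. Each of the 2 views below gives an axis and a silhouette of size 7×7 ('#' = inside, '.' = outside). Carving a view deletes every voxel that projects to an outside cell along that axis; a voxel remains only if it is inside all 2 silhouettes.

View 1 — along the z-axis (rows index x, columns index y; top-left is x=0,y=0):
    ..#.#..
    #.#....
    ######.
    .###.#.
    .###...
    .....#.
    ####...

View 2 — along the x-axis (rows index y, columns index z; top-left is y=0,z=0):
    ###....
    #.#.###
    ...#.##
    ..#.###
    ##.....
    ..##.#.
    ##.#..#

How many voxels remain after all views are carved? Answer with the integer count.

76 voxels

before carving: 343 voxels (7×7×7)
step 1: project along z, AND mask (22/49) → |grid| = 154
step 2: project along x, AND mask (24/49) → |grid| = 76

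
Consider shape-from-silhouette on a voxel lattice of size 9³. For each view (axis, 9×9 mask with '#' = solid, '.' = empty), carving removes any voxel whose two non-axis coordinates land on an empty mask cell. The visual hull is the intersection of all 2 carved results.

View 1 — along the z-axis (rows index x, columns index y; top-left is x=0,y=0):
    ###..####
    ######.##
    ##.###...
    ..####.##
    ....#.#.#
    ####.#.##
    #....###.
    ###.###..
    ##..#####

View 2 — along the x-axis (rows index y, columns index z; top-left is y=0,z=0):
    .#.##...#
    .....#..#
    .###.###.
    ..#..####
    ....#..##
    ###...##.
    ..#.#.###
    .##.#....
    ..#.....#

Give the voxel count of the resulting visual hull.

voxel count = 203

full grid |V| = 729
carve view 1 (along z, XY-mask fill 53/81): 477 voxels remain
carve view 2 (along x, YZ-mask fill 35/81): 203 voxels remain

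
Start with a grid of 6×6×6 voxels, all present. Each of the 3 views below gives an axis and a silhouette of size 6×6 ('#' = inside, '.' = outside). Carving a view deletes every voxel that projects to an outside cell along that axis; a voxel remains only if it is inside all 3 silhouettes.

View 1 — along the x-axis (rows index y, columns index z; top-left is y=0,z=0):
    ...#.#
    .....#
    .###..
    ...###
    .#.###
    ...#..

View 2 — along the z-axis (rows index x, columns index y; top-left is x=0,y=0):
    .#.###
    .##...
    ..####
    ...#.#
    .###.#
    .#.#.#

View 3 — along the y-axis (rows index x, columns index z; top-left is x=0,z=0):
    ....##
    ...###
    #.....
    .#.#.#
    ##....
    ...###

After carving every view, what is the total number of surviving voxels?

|visual hull| = 16

full grid |V| = 216
[1] x-view keeps 14 columns → grid now 84
[2] z-view keeps 19 columns → grid now 41
[3] y-view keeps 14 columns → grid now 16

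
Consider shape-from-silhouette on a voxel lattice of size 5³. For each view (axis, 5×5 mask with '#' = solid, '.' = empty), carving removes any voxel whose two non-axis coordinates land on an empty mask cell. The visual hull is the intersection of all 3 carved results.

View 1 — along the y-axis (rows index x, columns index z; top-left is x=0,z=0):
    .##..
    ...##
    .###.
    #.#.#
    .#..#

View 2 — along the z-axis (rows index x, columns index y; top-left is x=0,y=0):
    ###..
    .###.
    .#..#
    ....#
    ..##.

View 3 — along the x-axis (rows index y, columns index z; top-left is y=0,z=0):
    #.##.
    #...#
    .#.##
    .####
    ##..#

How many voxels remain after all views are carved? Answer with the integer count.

full grid |V| = 125
step 1: project along y, AND mask (12/25) → |grid| = 60
step 2: project along z, AND mask (11/25) → |grid| = 25
step 3: project along x, AND mask (15/25) → |grid| = 14

remaining voxels: 14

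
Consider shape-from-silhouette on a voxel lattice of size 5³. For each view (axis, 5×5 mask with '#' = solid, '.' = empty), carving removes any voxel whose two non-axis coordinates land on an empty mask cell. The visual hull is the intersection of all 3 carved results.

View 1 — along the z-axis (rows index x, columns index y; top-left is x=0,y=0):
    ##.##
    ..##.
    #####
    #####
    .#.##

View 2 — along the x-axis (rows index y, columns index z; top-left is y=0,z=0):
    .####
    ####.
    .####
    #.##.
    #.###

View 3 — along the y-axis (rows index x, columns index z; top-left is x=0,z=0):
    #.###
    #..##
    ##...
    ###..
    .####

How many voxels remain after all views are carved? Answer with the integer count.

remaining voxels: 42

initial block: 5^3 = 125
  1. axis=2 (XY plane), |mask|=19  ⇒  voxels=95
  2. axis=0 (YZ plane), |mask|=19  ⇒  voxels=71
  3. axis=1 (XZ plane), |mask|=16  ⇒  voxels=42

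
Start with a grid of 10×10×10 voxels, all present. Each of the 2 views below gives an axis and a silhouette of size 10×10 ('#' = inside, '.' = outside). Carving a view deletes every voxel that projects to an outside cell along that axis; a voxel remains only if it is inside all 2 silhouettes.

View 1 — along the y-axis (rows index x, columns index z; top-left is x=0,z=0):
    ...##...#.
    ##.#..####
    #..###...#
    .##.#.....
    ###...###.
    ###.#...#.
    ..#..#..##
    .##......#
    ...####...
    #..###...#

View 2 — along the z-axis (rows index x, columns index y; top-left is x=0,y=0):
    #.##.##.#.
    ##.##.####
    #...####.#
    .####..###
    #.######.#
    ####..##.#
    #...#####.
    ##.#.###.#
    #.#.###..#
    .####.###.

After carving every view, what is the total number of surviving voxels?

full grid |V| = 1000
V1 y: intersect with XZ mask (45 set) -- 450 left
V2 z: intersect with XY mask (68 set) -- 312 left

|visual hull| = 312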